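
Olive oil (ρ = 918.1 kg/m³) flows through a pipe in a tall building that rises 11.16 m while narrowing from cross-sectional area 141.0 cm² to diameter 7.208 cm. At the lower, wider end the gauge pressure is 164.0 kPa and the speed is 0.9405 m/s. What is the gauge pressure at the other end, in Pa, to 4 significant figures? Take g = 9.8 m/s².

The volume flow rate is constant, so v₂ = (A₁/A₂)v₁ = (141.0/40.81)·0.9405 = 3.250 m/s.
Applying Bernoulli between the two ends and solving for P₂: P₂ = P₁ + ½ρ(v₁² − v₂²) − ρgΔh.
P₂ = 164000 + ½·918.1·(0.9405² − 3.250²) − 918.1·9.8·(+11.16) = 164000 + (-4442) − (100400) = 59150 Pa.

59150 Pa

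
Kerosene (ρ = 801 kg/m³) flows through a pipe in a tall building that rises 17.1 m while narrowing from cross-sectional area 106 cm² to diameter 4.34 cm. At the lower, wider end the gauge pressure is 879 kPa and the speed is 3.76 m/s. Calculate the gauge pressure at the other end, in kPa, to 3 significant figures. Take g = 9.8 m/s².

P₂ ≈ 460 kPa

Continuity gives A₁v₁ = A₂v₂, so v₂ = (106 cm²)/(14.8 cm²) × 3.76 m/s = 26.9 m/s.
Bernoulli: P₁ + ½ρv₁² + ρg h₁ = P₂ + ½ρv₂² + ρg h₂, so P₂ = P₁ + ½ρ(v₁² − v₂²) − ρg(h₂ − h₁).
P₂ = 879000 + ½·801·(3.76² − 26.9²) − 801·9.8·(+17.1) = 879000 + (-285000) − (134000) = 460000 Pa.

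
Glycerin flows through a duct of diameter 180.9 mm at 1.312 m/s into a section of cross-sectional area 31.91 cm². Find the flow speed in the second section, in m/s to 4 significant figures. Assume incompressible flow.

v₂ = 10.57 m/s

The volume flow rate is constant, so v₂ = (A₁/A₂)v₁ = (257.0/31.91)·1.312 = 10.57 m/s.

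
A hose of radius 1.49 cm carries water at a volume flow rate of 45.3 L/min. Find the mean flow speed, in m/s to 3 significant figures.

1.08 m/s

Q = 45.3 L/min = 0.000755 m³/s.
v = Q/A = 0.000755 / 0.000697 = 1.08 m/s.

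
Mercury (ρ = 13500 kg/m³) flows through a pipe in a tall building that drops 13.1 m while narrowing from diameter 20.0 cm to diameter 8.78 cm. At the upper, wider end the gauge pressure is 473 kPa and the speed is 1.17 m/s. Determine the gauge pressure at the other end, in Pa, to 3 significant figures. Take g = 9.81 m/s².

1970000 Pa

The volume flow rate is constant, so v₂ = (A₁/A₂)v₁ = (314/60.5)·1.17 = 6.07 m/s.
Energy conservation along the streamline gives P₂ = P₁ − ½ρ(v₂² − v₁²) − ρg(h₂ − h₁).
P₂ = 473000 + ½·13500·(1.17² − 6.07²) − 13500·9.81·(−13.1) = 473000 + (-240000) − (-1730000) = 1970000 Pa.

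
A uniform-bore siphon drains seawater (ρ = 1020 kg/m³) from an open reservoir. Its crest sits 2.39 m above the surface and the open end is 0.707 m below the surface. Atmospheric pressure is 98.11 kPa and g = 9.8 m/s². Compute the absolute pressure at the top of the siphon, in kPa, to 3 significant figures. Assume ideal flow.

The outlet speed comes from Torricelli: v = √(2g·0.707) = 3.72 m/s.
The bore is uniform, so the speed at the crest is the same v. Bernoulli surface→crest: P_atm = P_top + ½ρv² + ρg·h_top.
P_top = 98110 − ½·1020·3.72² − 1020·9.8·2.39 = 67200 Pa.

P_top ≈ 67.2 kPa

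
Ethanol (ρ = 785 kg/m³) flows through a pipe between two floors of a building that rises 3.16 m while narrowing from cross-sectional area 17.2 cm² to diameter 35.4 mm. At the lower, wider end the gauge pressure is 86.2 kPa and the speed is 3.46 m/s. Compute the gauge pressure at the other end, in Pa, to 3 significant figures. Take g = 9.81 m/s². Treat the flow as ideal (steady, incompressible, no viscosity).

By continuity, v₂ = v₁·A₁/A₂ = 3.46·(17.2/9.84) = 6.05 m/s.
Energy conservation along the streamline gives P₂ = P₁ − ½ρ(v₂² − v₁²) − ρg(h₂ − h₁).
P₂ = 86200 + ½·785·(3.46² − 6.05²) − 785·9.81·(+3.16) = 86200 + (-9650) − (24300) = 52200 Pa.

52200 Pa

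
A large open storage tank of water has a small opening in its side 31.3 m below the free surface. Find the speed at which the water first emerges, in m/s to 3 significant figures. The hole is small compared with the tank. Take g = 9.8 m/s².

With the surface at rest and both surface and jet at atmospheric pressure, Bernoulli gives ρg h = ½ρv², so v = √(2gh) = √(2·9.8·31.3) = 24.8 m/s.

v = 24.8 m/s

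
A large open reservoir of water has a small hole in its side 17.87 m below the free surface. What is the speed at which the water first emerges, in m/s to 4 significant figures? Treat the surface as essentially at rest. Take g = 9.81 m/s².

Torricelli's result v = √(2gh) gives v = √(2·9.81·17.87) = 18.72 m/s.

18.72 m/s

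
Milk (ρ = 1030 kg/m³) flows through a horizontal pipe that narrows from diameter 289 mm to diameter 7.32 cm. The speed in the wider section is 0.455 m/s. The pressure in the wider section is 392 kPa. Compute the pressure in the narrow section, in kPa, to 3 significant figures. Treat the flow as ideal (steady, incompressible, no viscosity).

Mass conservation (A₁v₁ = A₂v₂) gives v₂ = 0.455 × 656/42.1 = 7.09 m/s.
Bernoulli (h₁ = h₂): P₁ − P₂ = ½ρ(v₂² − v₁²).
P₂ = P₁ − ½ρ(v₂² − v₁²) = 392000 − ½·1030·(7.09² − 0.455²) = 392000 − 25800 = 366000 Pa.

P₂ = 366 kPa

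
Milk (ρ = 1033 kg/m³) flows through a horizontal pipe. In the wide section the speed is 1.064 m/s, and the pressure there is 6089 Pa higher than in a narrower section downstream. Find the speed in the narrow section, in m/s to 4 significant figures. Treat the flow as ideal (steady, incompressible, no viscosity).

v₂ ≈ 3.595 m/s

With h₁ = h₂, rearranging Bernoulli gives v₂ = √(v₁² + 2ΔP/ρ).
v₂ = √(1.064² + 2·6089/1033) = √(1.132 + 11.79) = 3.595 m/s.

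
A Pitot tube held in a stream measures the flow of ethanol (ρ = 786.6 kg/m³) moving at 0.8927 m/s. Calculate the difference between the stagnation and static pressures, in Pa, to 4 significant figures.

313.4 Pa

Bernoulli between the free stream and the stagnation point: ½ρv² = P_stag − P_static.
ΔP = ½·786.6·0.8927² = 313.4 Pa.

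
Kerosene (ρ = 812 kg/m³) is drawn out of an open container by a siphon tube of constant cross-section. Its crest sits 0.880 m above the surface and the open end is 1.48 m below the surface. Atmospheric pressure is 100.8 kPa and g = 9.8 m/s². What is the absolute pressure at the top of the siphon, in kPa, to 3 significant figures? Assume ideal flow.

P_top = 82.0 kPa

From the surface to the outlet (both open to atmosphere, surface at rest): v = √(2g·h_out) = √(2·9.8·1.48) = 5.39 m/s.
With constant cross-section the crest speed equals v; applying Bernoulli from the surface up to the crest, P_top = P_atm − ½ρv² − ρg·h_top.
P_top = 100800 − ½·812·5.39² − 812·9.8·0.880 = 82000 Pa.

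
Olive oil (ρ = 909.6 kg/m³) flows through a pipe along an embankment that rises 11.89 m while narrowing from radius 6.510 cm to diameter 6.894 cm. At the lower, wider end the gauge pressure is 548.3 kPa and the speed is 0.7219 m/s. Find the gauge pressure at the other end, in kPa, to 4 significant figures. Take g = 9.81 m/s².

By continuity, v₂ = v₁·A₁/A₂ = 0.7219·(133.1/37.33) = 2.575 m/s.
Bernoulli: P₁ + ½ρv₁² + ρg h₁ = P₂ + ½ρv₂² + ρg h₂, so P₂ = P₁ + ½ρ(v₁² − v₂²) − ρg(h₂ − h₁).
P₂ = 548300 + ½·909.6·(0.7219² − 2.575²) − 909.6·9.81·(+11.89) = 548300 + (-2778) − (106100) = 439400 Pa.

439.4 kPa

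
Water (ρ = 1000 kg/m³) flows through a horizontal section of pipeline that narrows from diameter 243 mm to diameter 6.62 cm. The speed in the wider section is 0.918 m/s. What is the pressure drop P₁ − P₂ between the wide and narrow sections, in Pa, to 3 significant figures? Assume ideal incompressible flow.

76100 Pa

Mass conservation (A₁v₁ = A₂v₂) gives v₂ = 0.918 × 464/34.4 = 12.4 m/s.
Along the horizontal streamline, P + ½ρv² is constant.
P₁ − P₂ = ½·1000·(12.4² − 0.918²) = ½·1000·152 = 76100 Pa.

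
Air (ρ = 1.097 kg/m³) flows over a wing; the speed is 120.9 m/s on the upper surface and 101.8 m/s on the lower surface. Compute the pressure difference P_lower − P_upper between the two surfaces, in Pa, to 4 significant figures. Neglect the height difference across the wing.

ΔP ≈ 2333 Pa

With negligible Δh, P + ½ρv² is constant, so P_low − P_up = ½ρ(v_up² − v_low²).
ΔP = ½·1.097·(120.9² − 101.8²) = 2333 Pa.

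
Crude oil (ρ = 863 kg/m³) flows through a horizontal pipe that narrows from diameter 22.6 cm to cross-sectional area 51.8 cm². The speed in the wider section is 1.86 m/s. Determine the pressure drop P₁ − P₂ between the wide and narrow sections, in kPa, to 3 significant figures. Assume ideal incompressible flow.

ΔP ≈ 88.0 kPa

The volume flow rate is constant, so v₂ = (A₁/A₂)v₁ = (401/51.8)·1.86 = 14.4 m/s.
With no height change, Bernoulli's equation is P₁ + ½ρv₁² = P₂ + ½ρv₂².
P₁ − P₂ = ½·863·(14.4² − 1.86²) = ½·863·204 = 88000 Pa.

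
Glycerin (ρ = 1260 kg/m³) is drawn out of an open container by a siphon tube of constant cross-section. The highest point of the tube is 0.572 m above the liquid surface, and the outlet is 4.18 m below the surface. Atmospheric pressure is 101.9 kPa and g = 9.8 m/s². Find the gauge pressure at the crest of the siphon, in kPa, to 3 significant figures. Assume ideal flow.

P_gauge ≈ -58.7 kPa

The outlet speed comes from Torricelli: v = √(2g·4.18) = 9.05 m/s.
The bore is uniform, so the speed at the crest is the same v. Bernoulli surface→crest: P_atm = P_top + ½ρv² + ρg·h_top.
P_top = 101900 − ½·1260·9.05² − 1260·9.8·0.572 = 43200 Pa. So P_gauge = P_top − P_atm = -58700 Pa.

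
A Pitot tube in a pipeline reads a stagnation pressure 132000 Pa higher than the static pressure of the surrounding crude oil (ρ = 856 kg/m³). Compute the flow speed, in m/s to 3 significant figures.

Bernoulli between the free stream and the stagnation point: ½ρv² = P_stag − P_static.
v = √(2ΔP/ρ) = √(2·132000/856) = 17.6 m/s.

v ≈ 17.6 m/s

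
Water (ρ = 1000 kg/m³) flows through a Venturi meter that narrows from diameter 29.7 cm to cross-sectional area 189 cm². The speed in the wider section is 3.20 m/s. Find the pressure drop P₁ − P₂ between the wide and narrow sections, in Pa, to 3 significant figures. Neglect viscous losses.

ΔP ≈ 63700 Pa

The volume flow rate is constant, so v₂ = (A₁/A₂)v₁ = (693/189)·3.20 = 11.7 m/s.
The pipe is horizontal, so Bernoulli reduces to P₁ + ½ρv₁² = P₂ + ½ρv₂².
P₁ − P₂ = ½·1000·(11.7² − 3.20²) = ½·1000·127 = 63700 Pa.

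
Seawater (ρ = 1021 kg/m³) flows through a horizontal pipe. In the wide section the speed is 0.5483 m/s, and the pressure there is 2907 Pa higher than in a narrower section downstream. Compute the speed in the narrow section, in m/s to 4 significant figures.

v₂ ≈ 2.448 m/s

With h₁ = h₂, rearranging Bernoulli gives v₂ = √(v₁² + 2ΔP/ρ).
v₂ = √(0.5483² + 2·2907/1021) = √(0.3006 + 5.694) = 2.448 m/s.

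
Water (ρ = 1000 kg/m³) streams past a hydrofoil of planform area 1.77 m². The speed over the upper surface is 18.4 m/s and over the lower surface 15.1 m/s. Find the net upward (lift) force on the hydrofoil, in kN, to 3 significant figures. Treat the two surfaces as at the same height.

F ≈ 97.8 kN

The faster flow above has the lower pressure; Bernoulli (same height) gives ΔP = ½ρ(v_up² − v_low²).
ΔP = ½·1000·(18.4² − 15.1²) = 55300 Pa.
Lift = ΔP · A = 55300 × 1.77 = 97800 N.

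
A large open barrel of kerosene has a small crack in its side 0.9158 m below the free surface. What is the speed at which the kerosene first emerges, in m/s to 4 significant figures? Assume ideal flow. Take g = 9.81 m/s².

v ≈ 4.239 m/s

Bernoulli from surface to hole (P equal, v_surface ≈ 0): v = √(2gh) = √(2×9.81×0.9158) = 4.239 m/s.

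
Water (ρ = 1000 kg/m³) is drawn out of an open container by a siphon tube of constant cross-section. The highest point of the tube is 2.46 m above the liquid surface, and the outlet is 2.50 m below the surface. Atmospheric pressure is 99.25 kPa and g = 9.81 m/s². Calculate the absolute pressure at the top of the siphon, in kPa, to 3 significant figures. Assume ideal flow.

From the surface to the outlet (both open to atmosphere, surface at rest): v = √(2g·h_out) = √(2·9.81·2.50) = 7.00 m/s.
The bore is uniform, so the speed at the crest is the same v. Bernoulli surface→crest: P_atm = P_top + ½ρv² + ρg·h_top.
P_top = 99250 − ½·1000·7.00² − 1000·9.81·2.46 = 50600 Pa.

P_top = 50.6 kPa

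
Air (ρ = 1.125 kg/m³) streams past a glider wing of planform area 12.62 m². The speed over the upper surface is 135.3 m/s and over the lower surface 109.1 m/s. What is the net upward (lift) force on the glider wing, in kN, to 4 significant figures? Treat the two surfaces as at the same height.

The faster flow above has the lower pressure; Bernoulli (same height) gives ΔP = ½ρ(v_up² − v_low²).
ΔP = ½·1.125·(135.3² − 109.1²) = 3602 Pa.
Lift = ΔP · A = 3602 × 12.62 = 45460 N.

45.46 kN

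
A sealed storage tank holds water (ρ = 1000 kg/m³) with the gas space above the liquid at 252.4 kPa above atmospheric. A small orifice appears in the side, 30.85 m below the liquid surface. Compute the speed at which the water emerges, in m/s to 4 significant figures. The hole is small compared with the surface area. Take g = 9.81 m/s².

Take point 1 at the surface (v₁ ≈ 0) and point 2 at the hole (at atmospheric pressure). Bernoulli: P₁ + ρg h = P_atm + ½ρv₂².
With P₁ − P_atm = 252400 Pa, v₂ = √(2gh + 2ΔP/ρ) = √(2·9.81·30.85 + 2·252400/1000) = 33.32 m/s.

v = 33.32 m/s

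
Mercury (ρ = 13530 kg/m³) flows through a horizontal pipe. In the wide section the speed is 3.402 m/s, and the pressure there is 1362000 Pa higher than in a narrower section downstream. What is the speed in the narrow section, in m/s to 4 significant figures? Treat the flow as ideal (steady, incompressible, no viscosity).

Horizontal Bernoulli: P₁ + ½ρv₁² = P₂ + ½ρv₂², so v₂² = v₁² + 2(P₁ − P₂)/ρ.
v₂ = √(3.402² + 2·1362000/13530) = √(11.57 + 201.3) = 14.59 m/s.

v₂ ≈ 14.59 m/s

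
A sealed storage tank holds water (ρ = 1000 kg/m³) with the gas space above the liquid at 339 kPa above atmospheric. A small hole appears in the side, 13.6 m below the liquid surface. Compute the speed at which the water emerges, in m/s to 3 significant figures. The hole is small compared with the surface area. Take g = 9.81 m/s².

30.7 m/s

Take point 1 at the surface (v₁ ≈ 0) and point 2 at the hole (at atmospheric pressure). Bernoulli: P₁ + ρg h = P_atm + ½ρv₂².
With P₁ − P_atm = 339000 Pa, v₂ = √(2gh + 2ΔP/ρ) = √(2·9.81·13.6 + 2·339000/1000) = 30.7 m/s.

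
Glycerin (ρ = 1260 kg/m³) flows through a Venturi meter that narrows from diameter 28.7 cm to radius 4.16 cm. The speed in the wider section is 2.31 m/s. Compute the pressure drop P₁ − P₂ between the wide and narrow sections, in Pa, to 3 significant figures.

Continuity gives A₁v₁ = A₂v₂, so v₂ = (647 cm²)/(54.4 cm²) × 2.31 m/s = 27.5 m/s.
With no height change, Bernoulli's equation is P₁ + ½ρv₁² = P₂ + ½ρv₂².
P₁ − P₂ = ½·1260·(27.5² − 2.31²) = ½·1260·750 = 473000 Pa.

ΔP ≈ 473000 Pa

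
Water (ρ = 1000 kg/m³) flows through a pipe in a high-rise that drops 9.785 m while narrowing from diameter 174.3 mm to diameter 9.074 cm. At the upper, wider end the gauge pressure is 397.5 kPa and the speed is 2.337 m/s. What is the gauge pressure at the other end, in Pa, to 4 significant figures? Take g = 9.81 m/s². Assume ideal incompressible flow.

Mass conservation (A₁v₁ = A₂v₂) gives v₂ = 2.337 × 238.6/64.67 = 8.623 m/s.
Energy conservation along the streamline gives P₂ = P₁ − ½ρ(v₂² − v₁²) − ρg(h₂ − h₁).
P₂ = 397500 + ½·1000·(2.337² − 8.623²) − 1000·9.81·(−9.785) = 397500 + (-34450) − (-95990) = 459000 Pa.

P₂ ≈ 459000 Pa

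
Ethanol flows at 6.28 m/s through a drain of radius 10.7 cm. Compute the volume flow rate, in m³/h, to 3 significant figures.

Q = A·v = 0.0360 m² × 6.28 m/s = 0.226 m³/s.
Converting: 0.226 m³/s × 3600 = 813 m³/h.

Q ≈ 813 m³/h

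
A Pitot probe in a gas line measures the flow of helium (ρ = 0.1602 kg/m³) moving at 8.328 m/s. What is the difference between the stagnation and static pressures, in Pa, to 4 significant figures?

At the stagnation point the flow is brought to rest, so Bernoulli gives P_stag − P_static = ½ρv².
ΔP = ½·0.1602·8.328² = 5.555 Pa.

ΔP ≈ 5.555 Pa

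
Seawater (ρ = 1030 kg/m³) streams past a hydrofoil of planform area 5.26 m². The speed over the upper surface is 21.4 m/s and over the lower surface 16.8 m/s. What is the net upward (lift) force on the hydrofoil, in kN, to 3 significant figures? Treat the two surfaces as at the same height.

With equal heights on the two surfaces, Bernoulli gives P_lower − P_upper = ½ρ(v_upper² − v_lower²).
ΔP = ½·1030·(21.4² − 16.8²) = 90500 Pa.
Lift = ΔP · A = 90500 × 5.26 = 476000 N.

F ≈ 476 kN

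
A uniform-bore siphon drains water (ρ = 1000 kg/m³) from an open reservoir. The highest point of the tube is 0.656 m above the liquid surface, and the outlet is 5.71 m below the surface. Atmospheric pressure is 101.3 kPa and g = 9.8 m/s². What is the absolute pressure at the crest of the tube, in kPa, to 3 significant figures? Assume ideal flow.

From the surface to the outlet (both open to atmosphere, surface at rest): v = √(2g·h_out) = √(2·9.8·5.71) = 10.6 m/s.
The bore is uniform, so the speed at the crest is the same v. Bernoulli surface→crest: P_atm = P_top + ½ρv² + ρg·h_top.
P_top = 101300 − ½·1000·10.6² − 1000·9.8·0.656 = 38900 Pa.

P_top = 38.9 kPa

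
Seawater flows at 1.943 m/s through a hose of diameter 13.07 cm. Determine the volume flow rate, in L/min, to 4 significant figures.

Q = 1564 L/min

Q = A·v = 0.01342 m² × 1.943 m/s = 0.02607 m³/s.
Converting: 0.02607 m³/s × 60000 = 1564 L/min.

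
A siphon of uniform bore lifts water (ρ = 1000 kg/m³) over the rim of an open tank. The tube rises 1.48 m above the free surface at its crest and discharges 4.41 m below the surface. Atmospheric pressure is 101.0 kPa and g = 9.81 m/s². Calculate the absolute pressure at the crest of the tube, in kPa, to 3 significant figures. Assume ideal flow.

P_top = 43.2 kPa

Bernoulli surface→outlet gives ½v² = g·h_out, so v = √(2·9.81·4.41) = 9.30 m/s.
With constant cross-section the crest speed equals v; applying Bernoulli from the surface up to the crest, P_top = P_atm − ½ρv² − ρg·h_top.
P_top = 101000 − ½·1000·9.30² − 1000·9.81·1.48 = 43200 Pa.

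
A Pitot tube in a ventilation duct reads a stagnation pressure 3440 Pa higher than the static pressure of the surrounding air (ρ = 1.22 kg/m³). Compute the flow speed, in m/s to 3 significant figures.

Bernoulli between the free stream and the stagnation point: ½ρv² = P_stag − P_static.
v = √(2ΔP/ρ) = √(2·3440/1.22) = 75.1 m/s.

v ≈ 75.1 m/s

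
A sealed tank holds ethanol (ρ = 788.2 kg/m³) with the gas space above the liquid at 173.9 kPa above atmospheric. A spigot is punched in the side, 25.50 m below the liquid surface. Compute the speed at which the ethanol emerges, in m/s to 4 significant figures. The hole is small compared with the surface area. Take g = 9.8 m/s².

v ≈ 30.68 m/s

Take point 1 at the surface (v₁ ≈ 0) and point 2 at the hole (at atmospheric pressure). Bernoulli: P₁ + ρg h = P_atm + ½ρv₂².
With P₁ − P_atm = 173900 Pa, v₂ = √(2gh + 2ΔP/ρ) = √(2·9.8·25.50 + 2·173900/788.2) = 30.68 m/s.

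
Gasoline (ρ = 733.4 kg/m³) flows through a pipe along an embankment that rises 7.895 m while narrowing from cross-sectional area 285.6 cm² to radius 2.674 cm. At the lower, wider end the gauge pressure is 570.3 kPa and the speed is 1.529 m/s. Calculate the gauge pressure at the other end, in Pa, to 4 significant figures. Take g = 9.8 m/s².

The volume flow rate is constant, so v₂ = (A₁/A₂)v₁ = (285.6/22.46)·1.529 = 19.44 m/s.
Energy conservation along the streamline gives P₂ = P₁ − ½ρ(v₂² − v₁²) − ρg(h₂ − h₁).
P₂ = 570300 + ½·733.4·(1.529² − 19.44²) − 733.4·9.8·(+7.895) = 570300 + (-137700) − (56740) = 375800 Pa.

P₂ ≈ 375800 Pa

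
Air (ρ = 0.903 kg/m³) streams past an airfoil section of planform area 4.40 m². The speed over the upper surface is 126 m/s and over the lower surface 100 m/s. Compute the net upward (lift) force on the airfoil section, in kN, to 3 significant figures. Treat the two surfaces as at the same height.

With equal heights on the two surfaces, Bernoulli gives P_lower − P_upper = ½ρ(v_upper² − v_lower²).
ΔP = ½·0.903·(126² − 100²) = 2650 Pa.
Lift = ΔP · A = 2650 × 4.40 = 11700 N.

F ≈ 11.7 kN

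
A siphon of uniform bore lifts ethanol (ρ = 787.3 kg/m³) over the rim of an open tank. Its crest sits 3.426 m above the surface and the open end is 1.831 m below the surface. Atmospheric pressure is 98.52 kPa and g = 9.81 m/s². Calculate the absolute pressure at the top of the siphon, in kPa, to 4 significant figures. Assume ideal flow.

P_top ≈ 57.92 kPa

From the surface to the outlet (both open to atmosphere, surface at rest): v = √(2g·h_out) = √(2·9.81·1.831) = 5.994 m/s.
With constant cross-section the crest speed equals v; applying Bernoulli from the surface up to the crest, P_top = P_atm − ½ρv² − ρg·h_top.
P_top = 98520 − ½·787.3·5.994² − 787.3·9.81·3.426 = 57920 Pa.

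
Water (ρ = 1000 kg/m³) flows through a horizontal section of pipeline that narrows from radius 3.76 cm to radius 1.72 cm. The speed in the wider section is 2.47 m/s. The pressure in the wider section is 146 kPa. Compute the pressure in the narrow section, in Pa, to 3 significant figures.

P₂ = 79400 Pa

Continuity gives A₁v₁ = A₂v₂, so v₂ = (44.4 cm²)/(9.29 cm²) × 2.47 m/s = 11.8 m/s.
Bernoulli (h₁ = h₂): P₁ − P₂ = ½ρ(v₂² − v₁²).
P₂ = P₁ − ½ρ(v₂² − v₁²) = 146000 − ½·1000·(11.8² − 2.47²) = 146000 − 66600 = 79400 Pa.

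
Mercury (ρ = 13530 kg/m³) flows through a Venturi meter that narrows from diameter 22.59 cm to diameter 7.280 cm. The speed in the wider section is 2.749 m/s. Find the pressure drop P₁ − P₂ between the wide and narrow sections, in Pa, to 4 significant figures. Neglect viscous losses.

4689000 Pa

The volume flow rate is constant, so v₂ = (A₁/A₂)v₁ = (400.8/41.62)·2.749 = 26.47 m/s.
The pipe is horizontal, so Bernoulli reduces to P₁ + ½ρv₁² = P₂ + ½ρv₂².
P₁ − P₂ = ½·13530·(26.47² − 2.749²) = ½·13530·693.1 = 4689000 Pa.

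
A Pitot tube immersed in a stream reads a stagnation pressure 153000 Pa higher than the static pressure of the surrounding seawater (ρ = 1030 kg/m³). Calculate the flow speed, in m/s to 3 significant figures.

At the stagnation point the flow is brought to rest, so Bernoulli gives P_stag − P_static = ½ρv².
v = √(2ΔP/ρ) = √(2·153000/1030) = 17.2 m/s.

v ≈ 17.2 m/s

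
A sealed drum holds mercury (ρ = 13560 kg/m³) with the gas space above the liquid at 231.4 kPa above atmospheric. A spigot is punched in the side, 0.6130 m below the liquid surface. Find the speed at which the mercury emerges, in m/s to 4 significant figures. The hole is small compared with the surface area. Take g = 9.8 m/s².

v = 6.793 m/s

Take point 1 at the surface (v₁ ≈ 0) and point 2 at the hole (at atmospheric pressure). Bernoulli: P₁ + ρg h = P_atm + ½ρv₂².
With P₁ − P_atm = 231400 Pa, v₂ = √(2gh + 2ΔP/ρ) = √(2·9.8·0.6130 + 2·231400/13560) = 6.793 m/s.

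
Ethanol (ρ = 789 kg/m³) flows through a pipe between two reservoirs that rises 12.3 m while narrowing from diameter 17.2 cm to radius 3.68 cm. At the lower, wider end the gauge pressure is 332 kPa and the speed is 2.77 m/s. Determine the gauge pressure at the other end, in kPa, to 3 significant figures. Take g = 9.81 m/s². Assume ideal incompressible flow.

P₂ = 150 kPa

Continuity gives A₁v₁ = A₂v₂, so v₂ = (232 cm²)/(42.5 cm²) × 2.77 m/s = 15.1 m/s.
Applying Bernoulli between the two ends and solving for P₂: P₂ = P₁ + ½ρ(v₁² − v₂²) − ρgΔh.
P₂ = 332000 + ½·789·(2.77² − 15.1²) − 789·9.81·(+12.3) = 332000 + (-87300) − (95200) = 150000 Pa.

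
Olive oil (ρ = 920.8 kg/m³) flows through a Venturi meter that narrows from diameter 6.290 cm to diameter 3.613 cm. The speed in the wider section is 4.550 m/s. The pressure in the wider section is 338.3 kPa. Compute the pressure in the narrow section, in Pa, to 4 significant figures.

P₂ ≈ 260300 Pa

The volume flow rate is constant, so v₂ = (A₁/A₂)v₁ = (31.07/10.25)·4.550 = 13.79 m/s.
The pipe is horizontal, so Bernoulli reduces to P₁ + ½ρv₁² = P₂ + ½ρv₂².
P₂ = P₁ − ½ρ(v₂² − v₁²) = 338300 − ½·920.8·(13.79² − 4.550²) = 338300 − 78030 = 260300 Pa.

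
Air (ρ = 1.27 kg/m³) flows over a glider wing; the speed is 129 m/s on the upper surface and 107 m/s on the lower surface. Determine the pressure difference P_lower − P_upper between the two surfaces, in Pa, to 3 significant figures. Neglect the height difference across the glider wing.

The pressure is lower where the speed is higher: ΔP = ½ρ(v_up² − v_low²).
ΔP = ½·1.27·(129² − 107²) = 3300 Pa.

ΔP = 3300 Pa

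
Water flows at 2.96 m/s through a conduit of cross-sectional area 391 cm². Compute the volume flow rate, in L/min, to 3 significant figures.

Q ≈ 6940 L/min

Q = A·v = 0.0391 m² × 2.96 m/s = 0.116 m³/s.
Converting: 0.116 m³/s × 60000 = 6940 L/min.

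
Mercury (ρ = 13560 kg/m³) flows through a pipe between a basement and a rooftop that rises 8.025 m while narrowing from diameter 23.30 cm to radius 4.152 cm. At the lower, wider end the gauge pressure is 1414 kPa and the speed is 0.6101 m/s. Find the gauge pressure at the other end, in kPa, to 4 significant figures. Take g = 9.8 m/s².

P₂ ≈ 193.7 kPa

Continuity gives A₁v₁ = A₂v₂, so v₂ = (426.4 cm²)/(54.16 cm²) × 0.6101 m/s = 4.803 m/s.
Bernoulli: P₁ + ½ρv₁² + ρg h₁ = P₂ + ½ρv₂² + ρg h₂, so P₂ = P₁ + ½ρ(v₁² − v₂²) − ρg(h₂ − h₁).
P₂ = 1414000 + ½·13560·(0.6101² − 4.803²) − 13560·9.8·(+8.025) = 1414000 + (-153900) − (1066000) = 193700 Pa.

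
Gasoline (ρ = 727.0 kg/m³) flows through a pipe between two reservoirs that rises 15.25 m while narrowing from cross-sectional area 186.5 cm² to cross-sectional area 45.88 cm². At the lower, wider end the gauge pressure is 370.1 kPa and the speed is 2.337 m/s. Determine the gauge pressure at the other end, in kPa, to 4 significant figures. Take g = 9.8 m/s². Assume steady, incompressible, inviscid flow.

Mass conservation (A₁v₁ = A₂v₂) gives v₂ = 2.337 × 186.5/45.88 = 9.500 m/s.
Bernoulli: P₁ + ½ρv₁² + ρg h₁ = P₂ + ½ρv₂² + ρg h₂, so P₂ = P₁ + ½ρ(v₁² − v₂²) − ρg(h₂ − h₁).
P₂ = 370100 + ½·727.0·(2.337² − 9.500²) − 727.0·9.8·(+15.25) = 370100 + (-30820) − (108700) = 230600 Pa.

P₂ = 230.6 kPa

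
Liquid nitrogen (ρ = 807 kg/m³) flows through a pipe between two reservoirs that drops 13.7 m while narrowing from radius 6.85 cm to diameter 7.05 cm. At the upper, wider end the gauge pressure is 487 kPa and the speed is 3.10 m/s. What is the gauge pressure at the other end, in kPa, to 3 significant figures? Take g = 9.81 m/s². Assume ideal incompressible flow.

Continuity gives A₁v₁ = A₂v₂, so v₂ = (147 cm²)/(39.0 cm²) × 3.10 m/s = 11.7 m/s.
Applying Bernoulli between the two ends and solving for P₂: P₂ = P₁ + ½ρ(v₁² − v₂²) − ρgΔh.
P₂ = 487000 + ½·807·(3.10² − 11.7²) − 807·9.81·(−13.7) = 487000 + (-51400) − (-108000) = 544000 Pa.

544 kPa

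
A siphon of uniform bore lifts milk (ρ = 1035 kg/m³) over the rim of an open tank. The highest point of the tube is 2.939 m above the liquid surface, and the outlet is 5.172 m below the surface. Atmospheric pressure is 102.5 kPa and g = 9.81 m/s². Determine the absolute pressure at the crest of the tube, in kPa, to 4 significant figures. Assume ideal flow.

From the surface to the outlet (both open to atmosphere, surface at rest): v = √(2g·h_out) = √(2·9.81·5.172) = 10.07 m/s.
With constant cross-section the crest speed equals v; applying Bernoulli from the surface up to the crest, P_top = P_atm − ½ρv² − ρg·h_top.
P_top = 102500 − ½·1035·10.07² − 1035·9.81·2.939 = 20150 Pa.

P_top = 20.15 kPa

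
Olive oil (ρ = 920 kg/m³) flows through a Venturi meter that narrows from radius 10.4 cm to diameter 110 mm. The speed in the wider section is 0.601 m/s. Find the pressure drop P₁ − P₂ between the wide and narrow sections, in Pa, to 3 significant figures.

1960 Pa

Mass conservation (A₁v₁ = A₂v₂) gives v₂ = 0.601 × 340/95.0 = 2.15 m/s.
Bernoulli (h₁ = h₂): P₁ − P₂ = ½ρ(v₂² − v₁²).
P₁ − P₂ = ½·920·(2.15² − 0.601²) = ½·920·4.26 = 1960 Pa.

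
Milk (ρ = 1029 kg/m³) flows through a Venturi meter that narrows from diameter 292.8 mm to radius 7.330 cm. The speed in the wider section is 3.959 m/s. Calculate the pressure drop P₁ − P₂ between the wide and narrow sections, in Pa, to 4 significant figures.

ΔP = 120300 Pa

Continuity gives A₁v₁ = A₂v₂, so v₂ = (673.3 cm²)/(168.8 cm²) × 3.959 m/s = 15.79 m/s.
Bernoulli (h₁ = h₂): P₁ − P₂ = ½ρ(v₂² − v₁²).
P₁ − P₂ = ½·1029·(15.79² − 3.959²) = ½·1029·233.7 = 120300 Pa.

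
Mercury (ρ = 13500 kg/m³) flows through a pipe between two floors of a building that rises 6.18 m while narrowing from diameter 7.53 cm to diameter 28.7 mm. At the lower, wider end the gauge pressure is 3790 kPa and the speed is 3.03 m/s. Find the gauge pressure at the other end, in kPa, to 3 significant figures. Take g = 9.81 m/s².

Mass conservation (A₁v₁ = A₂v₂) gives v₂ = 3.03 × 44.5/6.47 = 20.9 m/s.
Energy conservation along the streamline gives P₂ = P₁ − ½ρ(v₂² − v₁²) − ρg(h₂ − h₁).
P₂ = 3790000 + ½·13500·(3.03² − 20.9²) − 13500·9.81·(+6.18) = 3790000 + (-2870000) − (818000) = 96900 Pa.

P₂ ≈ 96.9 kPa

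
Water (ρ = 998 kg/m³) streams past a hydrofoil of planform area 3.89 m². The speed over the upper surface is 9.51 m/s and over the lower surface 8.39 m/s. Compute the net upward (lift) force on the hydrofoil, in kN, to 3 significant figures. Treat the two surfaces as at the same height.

With equal heights on the two surfaces, Bernoulli gives P_lower − P_upper = ½ρ(v_upper² − v_lower²).
ΔP = ½·998·(9.51² − 8.39²) = 10000 Pa.
Lift = ΔP · A = 10000 × 3.89 = 38900 N.

F ≈ 38.9 kN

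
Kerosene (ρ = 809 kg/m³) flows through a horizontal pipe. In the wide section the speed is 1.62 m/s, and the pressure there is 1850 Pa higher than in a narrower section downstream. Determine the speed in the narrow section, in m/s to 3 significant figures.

2.68 m/s

Along the level pipe P + ½ρv² is conserved, hence v₂² = v₁² + 2(P₁ − P₂)/ρ.
v₂ = √(1.62² + 2·1850/809) = √(2.62 + 4.57) = 2.68 m/s.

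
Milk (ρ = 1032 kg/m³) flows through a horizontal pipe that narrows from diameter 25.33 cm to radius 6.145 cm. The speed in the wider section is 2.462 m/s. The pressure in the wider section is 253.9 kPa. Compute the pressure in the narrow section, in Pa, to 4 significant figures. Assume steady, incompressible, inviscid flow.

200600 Pa

By continuity, v₂ = v₁·A₁/A₂ = 2.462·(503.9/118.6) = 10.46 m/s.
The pipe is horizontal, so Bernoulli reduces to P₁ + ½ρv₁² = P₂ + ½ρv₂².
P₂ = P₁ − ½ρ(v₂² − v₁²) = 253900 − ½·1032·(10.46² − 2.462²) = 253900 − 53310 = 200600 Pa.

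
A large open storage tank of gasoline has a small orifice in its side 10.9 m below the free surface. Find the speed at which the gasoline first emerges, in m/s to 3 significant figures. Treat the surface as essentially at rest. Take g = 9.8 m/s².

v ≈ 14.6 m/s

With the surface at rest and both surface and jet at atmospheric pressure, Bernoulli gives ρg h = ½ρv², so v = √(2gh) = √(2·9.8·10.9) = 14.6 m/s.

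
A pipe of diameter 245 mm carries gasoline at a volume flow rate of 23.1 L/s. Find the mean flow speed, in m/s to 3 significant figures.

v ≈ 0.490 m/s

Q = 23.1 L/s = 0.0231 m³/s.
v = Q/A = 0.0231 / 0.0471 = 0.490 m/s.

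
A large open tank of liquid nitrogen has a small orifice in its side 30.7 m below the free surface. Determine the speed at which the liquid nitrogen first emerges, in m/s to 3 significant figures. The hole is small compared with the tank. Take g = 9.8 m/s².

v ≈ 24.5 m/s

Bernoulli from surface to hole (P equal, v_surface ≈ 0): v = √(2gh) = √(2×9.8×30.7) = 24.5 m/s.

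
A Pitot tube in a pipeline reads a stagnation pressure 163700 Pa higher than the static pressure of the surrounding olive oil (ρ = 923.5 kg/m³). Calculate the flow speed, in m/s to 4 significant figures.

v ≈ 18.83 m/s

The dynamic pressure equals the rise in static pressure at the stagnation point: ΔP = ½ρv².
v = √(2ΔP/ρ) = √(2·163700/923.5) = 18.83 m/s.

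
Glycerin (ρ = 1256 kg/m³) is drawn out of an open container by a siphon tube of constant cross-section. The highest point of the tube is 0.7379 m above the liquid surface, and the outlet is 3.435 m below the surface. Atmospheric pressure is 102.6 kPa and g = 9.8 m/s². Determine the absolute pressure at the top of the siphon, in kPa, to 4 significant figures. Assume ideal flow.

P_top = 51.24 kPa

The outlet speed comes from Torricelli: v = √(2g·3.435) = 8.205 m/s.
With constant cross-section the crest speed equals v; applying Bernoulli from the surface up to the crest, P_top = P_atm − ½ρv² − ρg·h_top.
P_top = 102600 − ½·1256·8.205² − 1256·9.8·0.7379 = 51240 Pa.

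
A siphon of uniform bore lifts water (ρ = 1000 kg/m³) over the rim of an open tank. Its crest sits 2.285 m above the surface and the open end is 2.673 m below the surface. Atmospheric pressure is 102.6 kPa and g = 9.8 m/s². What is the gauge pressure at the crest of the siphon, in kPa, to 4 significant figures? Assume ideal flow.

P_gauge ≈ -48.59 kPa

From the surface to the outlet (both open to atmosphere, surface at rest): v = √(2g·h_out) = √(2·9.8·2.673) = 7.238 m/s.
The bore is uniform, so the speed at the crest is the same v. Bernoulli surface→crest: P_atm = P_top + ½ρv² + ρg·h_top.
P_top = 102600 − ½·1000·7.238² − 1000·9.8·2.285 = 54010 Pa. So P_gauge = P_top − P_atm = -48590 Pa.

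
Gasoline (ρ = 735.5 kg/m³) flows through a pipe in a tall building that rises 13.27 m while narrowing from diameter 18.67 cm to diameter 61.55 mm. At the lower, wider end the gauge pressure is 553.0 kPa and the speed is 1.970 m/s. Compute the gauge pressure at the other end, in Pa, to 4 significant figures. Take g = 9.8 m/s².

Continuity gives A₁v₁ = A₂v₂, so v₂ = (273.8 cm²)/(29.75 cm²) × 1.970 m/s = 18.13 m/s.
Applying Bernoulli between the two ends and solving for P₂: P₂ = P₁ + ½ρ(v₁² − v₂²) − ρgΔh.
P₂ = 553000 + ½·735.5·(1.970² − 18.13²) − 735.5·9.8·(+13.27) = 553000 + (-119400) − (95650) = 338000 Pa.

P₂ ≈ 338000 Pa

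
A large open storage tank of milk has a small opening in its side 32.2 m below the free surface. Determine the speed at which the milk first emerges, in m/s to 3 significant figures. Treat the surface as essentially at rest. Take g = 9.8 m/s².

Torricelli's result v = √(2gh) gives v = √(2·9.8·32.2) = 25.1 m/s.

v ≈ 25.1 m/s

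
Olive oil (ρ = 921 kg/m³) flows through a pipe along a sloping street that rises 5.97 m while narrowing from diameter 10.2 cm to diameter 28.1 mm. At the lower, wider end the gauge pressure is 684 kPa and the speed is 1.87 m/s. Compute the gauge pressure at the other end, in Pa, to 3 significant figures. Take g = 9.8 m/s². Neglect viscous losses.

P₂ ≈ 352000 Pa

Continuity gives A₁v₁ = A₂v₂, so v₂ = (81.7 cm²)/(6.20 cm²) × 1.87 m/s = 24.6 m/s.
Energy conservation along the streamline gives P₂ = P₁ − ½ρ(v₂² − v₁²) − ρg(h₂ − h₁).
P₂ = 684000 + ½·921·(1.87² − 24.6²) − 921·9.8·(+5.97) = 684000 + (-278000) − (53900) = 352000 Pa.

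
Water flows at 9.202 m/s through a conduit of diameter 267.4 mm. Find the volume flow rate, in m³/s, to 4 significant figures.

Q = A·v = 0.05616 m² × 9.202 m/s = 0.5168 m³/s.

Q ≈ 0.5168 m³/s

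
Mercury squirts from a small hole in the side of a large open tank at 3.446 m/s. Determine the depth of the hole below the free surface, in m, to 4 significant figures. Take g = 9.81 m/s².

h ≈ 0.6052 m

For a small hole in a large open tank, ½v² = gh, giving h = v²/(2g).
h = 3.446²/(2·9.81) = 11.87/19.62 = 0.6052 m.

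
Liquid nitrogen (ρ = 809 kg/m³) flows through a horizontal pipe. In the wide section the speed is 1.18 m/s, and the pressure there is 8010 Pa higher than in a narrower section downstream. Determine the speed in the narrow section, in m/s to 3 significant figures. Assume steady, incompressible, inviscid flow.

v₂ = 4.60 m/s

With h₁ = h₂, rearranging Bernoulli gives v₂ = √(v₁² + 2ΔP/ρ).
v₂ = √(1.18² + 2·8010/809) = √(1.39 + 19.8) = 4.60 m/s.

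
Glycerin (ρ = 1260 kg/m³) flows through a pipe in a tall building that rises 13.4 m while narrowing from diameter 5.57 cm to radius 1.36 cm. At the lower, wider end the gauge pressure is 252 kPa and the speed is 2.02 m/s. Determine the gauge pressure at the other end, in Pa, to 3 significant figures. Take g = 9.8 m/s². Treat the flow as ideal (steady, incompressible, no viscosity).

P₂ ≈ 43900 Pa

The volume flow rate is constant, so v₂ = (A₁/A₂)v₁ = (24.4/5.81)·2.02 = 8.47 m/s.
Energy conservation along the streamline gives P₂ = P₁ − ½ρ(v₂² − v₁²) − ρg(h₂ − h₁).
P₂ = 252000 + ½·1260·(2.02² − 8.47²) − 1260·9.8·(+13.4) = 252000 + (-42600) − (165000) = 43900 Pa.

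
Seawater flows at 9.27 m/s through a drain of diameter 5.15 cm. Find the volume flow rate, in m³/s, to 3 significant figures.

Q = A·v = 0.00208 m² × 9.27 m/s = 0.0193 m³/s.

0.0193 m³/s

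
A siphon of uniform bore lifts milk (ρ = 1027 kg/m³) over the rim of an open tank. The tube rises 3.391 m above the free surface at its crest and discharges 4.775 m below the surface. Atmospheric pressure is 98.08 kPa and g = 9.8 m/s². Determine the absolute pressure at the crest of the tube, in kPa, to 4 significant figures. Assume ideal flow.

The outlet speed comes from Torricelli: v = √(2g·4.775) = 9.674 m/s.
Continuity keeps v the same throughout the tube; from surface to crest, P_atm + 0 = P_top + ½ρv² + ρg·h_top.
P_top = 98080 − ½·1027·9.674² − 1027·9.8·3.391 = 15890 Pa.

P_top ≈ 15.89 kPa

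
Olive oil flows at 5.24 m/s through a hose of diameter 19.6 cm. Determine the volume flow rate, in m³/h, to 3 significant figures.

Q ≈ 569 m³/h

Q = A·v = 0.0302 m² × 5.24 m/s = 0.158 m³/s.
Converting: 0.158 m³/s × 3600 = 569 m³/h.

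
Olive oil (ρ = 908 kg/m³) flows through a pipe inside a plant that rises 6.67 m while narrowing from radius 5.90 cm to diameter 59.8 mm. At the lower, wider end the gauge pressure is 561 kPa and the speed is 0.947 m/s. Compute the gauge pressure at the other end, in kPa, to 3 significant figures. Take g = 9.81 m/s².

P₂ = 496 kPa

Mass conservation (A₁v₁ = A₂v₂) gives v₂ = 0.947 × 109/28.1 = 3.69 m/s.
Energy conservation along the streamline gives P₂ = P₁ − ½ρ(v₂² − v₁²) − ρg(h₂ − h₁).
P₂ = 561000 + ½·908·(0.947² − 3.69²) − 908·9.81·(+6.67) = 561000 + (-5770) − (59400) = 496000 Pa.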